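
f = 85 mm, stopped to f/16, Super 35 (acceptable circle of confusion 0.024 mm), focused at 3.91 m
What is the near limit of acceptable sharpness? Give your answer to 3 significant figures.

Hyperfocal distance H = f²/(N·c) + f = 85²/(16 × 0.024) + 85 = 7225/0.384 + 85 ≈ 18900.1 mm ≈ 18.90 m.
Near limit Dn = s·(H − f)/(H + s − 2f) = 3910 × (18900.1 − 85) / (18900.1 + 3910 − 2 × 85) = 3910 × 18815.1 / 22640.1 ≈ 3249.4 mm ≈ 3.25 m.

3.25 m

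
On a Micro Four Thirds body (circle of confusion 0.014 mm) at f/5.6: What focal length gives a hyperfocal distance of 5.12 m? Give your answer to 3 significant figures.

From H = f²/(N·c) + f, with f ≪ H: f ≈ √(H·N·c) = √(5120 × 5.6 × 0.014) = √401.41 ≈ 20.04 mm.
The +f correction barely moves this — solving exactly, f² + N·c·f − N·c·H = 0 ⇒ f = (−N·c + √((N·c)² + 4·N·c·H))/2 = (−0.0784 + √1605.6)/2 ≈ 19.996 mm, so f ≈ 20.0 mm.

20.0 mm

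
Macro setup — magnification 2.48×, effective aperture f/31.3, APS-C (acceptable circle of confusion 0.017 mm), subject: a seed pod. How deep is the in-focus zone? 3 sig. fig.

0.173 mm

At magnification m, DoF ≈ 2·N_eff·c/m² = 2 × 31.3 × 0.017 / 2.48² = 1.064 / 6.15 ≈ 0.173 mm.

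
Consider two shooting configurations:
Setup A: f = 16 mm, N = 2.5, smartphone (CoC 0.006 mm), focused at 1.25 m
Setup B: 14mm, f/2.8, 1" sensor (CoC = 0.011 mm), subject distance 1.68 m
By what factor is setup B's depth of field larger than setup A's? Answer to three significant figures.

5.20

Setup A: H = 16²/(2.5×0.006) + 16 ≈ 17082.7 mm; DoF = Df − Dn = 1347.43 − 1165.71 ≈ 181.72 mm.
Setup B: H = 14²/(2.8×0.011) + 14 ≈ 6377.6 mm; DoF = Df − Dn = 2275.81 − 1331.43 ≈ 944.38 mm.
Ratio = 944.38 / 181.72 ≈ 5.20.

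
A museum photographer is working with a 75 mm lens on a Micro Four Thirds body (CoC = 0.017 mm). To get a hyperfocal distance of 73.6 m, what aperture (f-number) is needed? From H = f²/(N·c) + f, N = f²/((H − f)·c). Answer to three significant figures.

Rearrange H = f²/(N·c) + f for N: N = f² / ((H − f)·c).
N = 75² / ((73600 − 75) × 0.017) = 5625 / 1250 ≈ 4.50.

f/4.50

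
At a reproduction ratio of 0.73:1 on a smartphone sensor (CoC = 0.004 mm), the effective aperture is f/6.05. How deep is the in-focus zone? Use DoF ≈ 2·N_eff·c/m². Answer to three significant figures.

At magnification m, DoF ≈ 2·N_eff·c/m² = 2 × 6.05 × 0.004 / 0.73² = 0.0484 / 0.5329 ≈ 0.0908 mm.

0.0908 mm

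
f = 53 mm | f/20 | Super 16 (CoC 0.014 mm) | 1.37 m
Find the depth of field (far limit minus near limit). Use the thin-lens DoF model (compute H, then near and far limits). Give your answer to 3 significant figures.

Hyperfocal distance H = f²/(N·c) + f = 53²/(20 × 0.014) + 53 = 2809/0.28 + 53 ≈ 10085.1 mm ≈ 10.09 m.
Near limit Dn = s·(H − f)/(H + s − 2f) = 1370 × (10085.1 − 53) / (10085.1 + 1370 − 2 × 53) = 1370 × 10032.1 / 11349.1 ≈ 1211.02 mm.
Far limit Df = s·(H − f)/(H − s) = 1370 × (10085.1 − 53) / (10085.1 − 1370) = 1370 × 10032.1 / 8715.1 ≈ 1577.03 mm.
Depth of field = Df − Dn = 1577.03 − 1211.02 ≈ 366.01 mm.

366 mm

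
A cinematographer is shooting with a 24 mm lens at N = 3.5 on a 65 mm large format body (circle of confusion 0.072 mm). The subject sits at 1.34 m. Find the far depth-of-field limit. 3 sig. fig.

3.16 m

Hyperfocal distance H = f²/(N·c) + f = 24²/(3.5 × 0.072) + 24 = 576/0.252 + 24 ≈ 2309.7 mm ≈ 2.310 m.
Far limit Df = s·(H − f)/(H − s) = 1340 × (2309.7 − 24) / (2309.7 − 1340) = 1340 × 2285.7 / 969.7 ≈ 3158.5 mm ≈ 3.16 m.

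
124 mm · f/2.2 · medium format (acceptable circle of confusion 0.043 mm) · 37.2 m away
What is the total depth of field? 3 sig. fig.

Hyperfocal distance H = f²/(N·c) + f = 124²/(2.2 × 0.043) + 124 = 15376/0.0946 + 124 ≈ 162661.0 mm ≈ 162.7 m.
Near limit Dn = s·(H − f)/(H + s − 2f) = 37200 × (162661.0 − 124) / (162661.0 + 37200 − 2 × 124) = 37200 × 162537.0 / 199613.0 ≈ 30290 mm.
Far limit Df = s·(H − f)/(H − s) = 37200 × (162661.0 − 124) / (162661.0 − 37200) = 37200 × 162537.0 / 125461.0 ≈ 48193 mm.
Depth of field = Df − Dn = 48193 − 30290 ≈ 17903 mm ≈ 17.9 m.

17.9 m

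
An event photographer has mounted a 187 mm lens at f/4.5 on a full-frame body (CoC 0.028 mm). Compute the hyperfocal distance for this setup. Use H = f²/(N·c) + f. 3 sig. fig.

278 m

Hyperfocal distance H = f²/(N·c) + f = 187²/(4.5 × 0.028) + 187 = 34969/0.126 + 187 ≈ 277718.7 mm ≈ 278 m.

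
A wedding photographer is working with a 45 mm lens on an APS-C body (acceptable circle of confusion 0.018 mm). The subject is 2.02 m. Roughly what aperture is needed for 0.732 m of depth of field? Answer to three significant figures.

f/10

Write h = H − f = f²/(N·c). The thin-lens limits are Dn = s·h/(h + (s−f)) and Df = s·h/(h − (s−f)), so DoF = Df − Dn = 2·s·(s−f)·h / (h² − (s−f)²).
That is a quadratic in h: DoF·h² − 2·s·(s−f)·h − DoF·(s−f)² = 0 ⇒ h = (s−f)·(s + √(s² + DoF²)) / DoF = 1975 × (2020 + √(2020² + 732²)) / 732 = 1975 × (2020 + 2148.54) / 732 ≈ 11247 mm.
Then N = f²/(c·h) = 45² / (0.018 × 11247) = 2025 / 202.45 ≈ 10.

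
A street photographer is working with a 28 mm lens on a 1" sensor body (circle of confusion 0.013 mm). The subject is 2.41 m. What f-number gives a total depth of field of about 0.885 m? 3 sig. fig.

Write h = H − f = f²/(N·c). The thin-lens limits are Dn = s·h/(h + (s−f)) and Df = s·h/(h − (s−f)), so DoF = Df − Dn = 2·s·(s−f)·h / (h² − (s−f)²).
That is a quadratic in h: DoF·h² − 2·s·(s−f)·h − DoF·(s−f)² = 0 ⇒ h = (s−f)·(s + √(s² + DoF²)) / DoF = 2382 × (2410 + √(2410² + 885²)) / 885 = 2382 × (2410 + 2567.36) / 885 ≈ 13397 mm.
Then N = f²/(c·h) = 28² / (0.013 × 13397) = 784 / 174.16 ≈ 4.50.

f/4.50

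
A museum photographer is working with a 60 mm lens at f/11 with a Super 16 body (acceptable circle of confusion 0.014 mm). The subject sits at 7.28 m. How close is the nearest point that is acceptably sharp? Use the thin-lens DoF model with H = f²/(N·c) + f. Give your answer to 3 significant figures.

5.56 m

Hyperfocal distance H = f²/(N·c) + f = 60²/(11 × 0.014) + 60 = 3600/0.154 + 60 ≈ 23436.6 mm ≈ 23.44 m.
Near limit Dn = s·(H − f)/(H + s − 2f) = 7280 × (23436.6 − 60) / (23436.6 + 7280 − 2 × 60) = 7280 × 23376.6 / 30596.6 ≈ 5562.1 mm ≈ 5.56 m.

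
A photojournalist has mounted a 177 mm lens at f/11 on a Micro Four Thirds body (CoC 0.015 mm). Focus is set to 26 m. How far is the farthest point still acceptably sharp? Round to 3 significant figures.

Hyperfocal distance H = f²/(N·c) + f = 177²/(11 × 0.015) + 177 = 31329/0.165 + 177 ≈ 190049.7 mm ≈ 190.0 m.
Far limit Df = s·(H − f)/(H − s) = 26000 × (190049.7 − 177) / (190049.7 − 26000) = 26000 × 189872.7 / 164049.7 ≈ 30093 mm ≈ 30.1 m.

30.1 m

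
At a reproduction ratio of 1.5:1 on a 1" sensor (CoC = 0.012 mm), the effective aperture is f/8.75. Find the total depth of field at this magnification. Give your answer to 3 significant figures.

At magnification m, DoF ≈ 2·N_eff·c/m² = 2 × 8.75 × 0.012 / 1.5² = 0.21 / 2.25 ≈ 0.0933 mm.

0.0933 mm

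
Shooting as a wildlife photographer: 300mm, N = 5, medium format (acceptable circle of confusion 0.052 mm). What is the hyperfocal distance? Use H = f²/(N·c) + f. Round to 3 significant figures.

346 m

Hyperfocal distance H = f²/(N·c) + f = 300²/(5 × 0.052) + 300 = 90000/0.26 + 300 ≈ 346453.8 mm ≈ 346 m.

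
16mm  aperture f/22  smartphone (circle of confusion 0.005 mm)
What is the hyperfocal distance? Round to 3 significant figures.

Hyperfocal distance H = f²/(N·c) + f = 16²/(22 × 0.005) + 16 = 256/0.11 + 16 ≈ 2343.3 mm ≈ 2.34 m.

2.34 m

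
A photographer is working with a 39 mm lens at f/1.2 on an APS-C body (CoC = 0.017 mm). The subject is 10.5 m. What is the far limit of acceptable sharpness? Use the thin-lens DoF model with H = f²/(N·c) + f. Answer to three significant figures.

Hyperfocal distance H = f²/(N·c) + f = 39²/(1.2 × 0.017) + 39 = 1521/0.0204 + 39 ≈ 74597.8 mm ≈ 74.60 m.
Far limit Df = s·(H − f)/(H − s) = 10500 × (74597.8 − 39) / (74597.8 − 10500) = 10500 × 74558.8 / 64097.8 ≈ 12214 mm ≈ 12.2 m.

12.2 m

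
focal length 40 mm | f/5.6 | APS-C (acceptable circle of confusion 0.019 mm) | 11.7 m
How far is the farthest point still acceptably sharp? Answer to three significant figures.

Hyperfocal distance H = f²/(N·c) + f = 40²/(5.6 × 0.019) + 40 = 1600/0.1064 + 40 ≈ 15077.6 mm ≈ 15.08 m.
Far limit Df = s·(H − f)/(H − s) = 11700 × (15077.6 − 40) / (15077.6 − 11700) = 11700 × 15037.6 / 3377.6 ≈ 52090 mm ≈ 52.1 m.

52.1 m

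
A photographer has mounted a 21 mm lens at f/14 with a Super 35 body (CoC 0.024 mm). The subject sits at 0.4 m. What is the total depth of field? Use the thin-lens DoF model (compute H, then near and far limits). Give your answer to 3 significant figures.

252 mm

Hyperfocal distance H = f²/(N·c) + f = 21²/(14 × 0.024) + 21 = 441/0.336 + 21 ≈ 1333.5 mm ≈ 1.333 m.
Near limit Dn = s·(H − f)/(H + s − 2f) = 400 × (1333.5 − 21) / (1333.5 + 400 − 2 × 21) = 400 × 1312.5 / 1691.5 ≈ 310.38 mm.
Far limit Df = s·(H − f)/(H − s) = 400 × (1333.5 − 21) / (1333.5 − 400) = 400 × 1312.5 / 933.5 ≈ 562.40 mm.
Depth of field = Df − Dn = 562.40 − 310.38 ≈ 252.02 mm.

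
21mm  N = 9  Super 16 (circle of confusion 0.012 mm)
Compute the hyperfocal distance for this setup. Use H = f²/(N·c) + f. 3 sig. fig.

Hyperfocal distance H = f²/(N·c) + f = 21²/(9 × 0.012) + 21 = 441/0.108 + 21 ≈ 4104.3 mm ≈ 4.10 m.

4.10 m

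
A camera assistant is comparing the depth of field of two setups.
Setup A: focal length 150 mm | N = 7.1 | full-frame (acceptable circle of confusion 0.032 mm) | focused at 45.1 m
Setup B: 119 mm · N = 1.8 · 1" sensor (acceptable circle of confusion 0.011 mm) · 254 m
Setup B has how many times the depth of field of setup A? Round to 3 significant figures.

4.00

Setup A: H = 150²/(7.1×0.032) + 150 ≈ 99181.7 mm; DoF = Df − Dn = 82585 − 31020 ≈ 51565 mm.
Setup B: H = 119²/(1.8×0.011) + 119 ≈ 715321.0 mm; DoF = Df − Dn = 393785 − 187457 ≈ 206328 mm.
Ratio = 206328 / 51565 ≈ 4.00.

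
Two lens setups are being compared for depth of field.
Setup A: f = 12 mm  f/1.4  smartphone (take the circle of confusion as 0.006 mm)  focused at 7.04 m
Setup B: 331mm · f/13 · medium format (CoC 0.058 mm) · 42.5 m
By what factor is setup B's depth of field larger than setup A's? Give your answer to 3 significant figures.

Setup A: H = 12²/(1.4×0.006) + 12 ≈ 17154.9 mm; DoF = Df − Dn = 11931.5 − 4993.0 ≈ 6938.5 mm.
Setup B: H = 331²/(13×0.058) + 331 ≈ 145637.4 mm; DoF = Df − Dn = 59877 − 32940 ≈ 26937 mm.
Ratio = 26937 / 6938.5 ≈ 3.88.

3.88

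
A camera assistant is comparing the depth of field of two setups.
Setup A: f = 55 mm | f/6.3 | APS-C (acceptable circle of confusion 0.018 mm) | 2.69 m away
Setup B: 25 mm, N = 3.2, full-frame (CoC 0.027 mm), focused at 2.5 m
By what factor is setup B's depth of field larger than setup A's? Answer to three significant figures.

3.61

Setup A: H = 55²/(6.3×0.018) + 55 ≈ 26730.5 mm; DoF = Df − Dn = 2984.84 − 2448.17 ≈ 536.67 mm.
Setup B: H = 25²/(3.2×0.027) + 25 ≈ 7258.8 mm; DoF = Df − Dn = 3800.2 − 1862.7 ≈ 1937.5 mm.
Ratio = 1937.5 / 536.67 ≈ 3.61.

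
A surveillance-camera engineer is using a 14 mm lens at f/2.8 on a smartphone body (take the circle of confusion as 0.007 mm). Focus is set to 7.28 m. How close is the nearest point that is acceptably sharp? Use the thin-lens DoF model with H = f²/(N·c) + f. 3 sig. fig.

Hyperfocal distance H = f²/(N·c) + f = 14²/(2.8 × 0.007) + 14 = 196/0.0196 + 14 ≈ 10014.0 mm ≈ 10.01 m.
Near limit Dn = s·(H − f)/(H + s − 2f) = 7280 × (10014.0 − 14) / (10014.0 + 7280 − 2 × 14) = 7280 × 10000.0 / 17266.0 ≈ 4216.4 mm ≈ 4.22 m.

4.22 m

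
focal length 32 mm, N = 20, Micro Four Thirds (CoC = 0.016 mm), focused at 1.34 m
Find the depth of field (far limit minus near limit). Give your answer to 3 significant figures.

1.32 m

Hyperfocal distance H = f²/(N·c) + f = 32²/(20 × 0.016) + 32 = 1024/0.32 + 32 ≈ 3232.0 mm ≈ 3.232 m.
Near limit Dn = s·(H − f)/(H + s − 2f) = 1340 × (3232.0 − 32) / (3232.0 + 1340 − 2 × 32) = 1340 × 3200.0 / 4508.0 ≈ 951.2 mm.
Far limit Df = s·(H − f)/(H − s) = 1340 × (3232.0 − 32) / (3232.0 − 1340) = 1340 × 3200.0 / 1892.0 ≈ 2266.4 mm.
Depth of field = Df − Dn = 2266.4 − 951.2 ≈ 1315.2 mm ≈ 1.32 m.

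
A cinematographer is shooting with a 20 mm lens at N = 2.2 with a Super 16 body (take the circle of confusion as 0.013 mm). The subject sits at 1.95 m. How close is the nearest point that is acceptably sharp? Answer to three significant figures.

1.71 m

Hyperfocal distance H = f²/(N·c) + f = 20²/(2.2 × 0.013) + 20 = 400/0.0286 + 20 ≈ 14006.0 mm ≈ 14.01 m.
Near limit Dn = s·(H − f)/(H + s − 2f) = 1950 × (14006.0 − 20) / (14006.0 + 1950 − 2 × 20) = 1950 × 13986.0 / 15916.0 ≈ 1713.5 mm ≈ 1.71 m.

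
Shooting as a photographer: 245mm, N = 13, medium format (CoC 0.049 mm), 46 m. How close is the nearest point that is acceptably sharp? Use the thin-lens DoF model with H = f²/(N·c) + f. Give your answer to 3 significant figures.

Hyperfocal distance H = f²/(N·c) + f = 245²/(13 × 0.049) + 245 = 60025/0.637 + 245 ≈ 94475.8 mm ≈ 94.48 m.
Near limit Dn = s·(H − f)/(H + s − 2f) = 46000 × (94475.8 − 245) / (94475.8 + 46000 − 2 × 245) = 46000 × 94230.8 / 139985.8 ≈ 30965 mm ≈ 31.0 m.

31.0 m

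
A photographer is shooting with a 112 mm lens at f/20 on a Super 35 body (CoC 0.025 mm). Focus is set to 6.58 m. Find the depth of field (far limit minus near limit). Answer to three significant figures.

3.63 m

Hyperfocal distance H = f²/(N·c) + f = 112²/(20 × 0.025) + 112 = 12544/0.5 + 112 ≈ 25200.0 mm ≈ 25.20 m.
Near limit Dn = s·(H − f)/(H + s − 2f) = 6580 × (25200.0 − 112) / (25200.0 + 6580 − 2 × 112) = 6580 × 25088.0 / 31556.0 ≈ 5231.3 mm.
Far limit Df = s·(H − f)/(H − s) = 6580 × (25200.0 − 112) / (25200.0 − 6580) = 6580 × 25088.0 / 18620.0 ≈ 8865.7 mm.
Depth of field = Df − Dn = 8865.7 − 5231.3 ≈ 3634.4 mm ≈ 3.63 m.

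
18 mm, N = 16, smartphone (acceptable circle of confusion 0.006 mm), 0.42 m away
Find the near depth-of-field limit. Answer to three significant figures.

Hyperfocal distance H = f²/(N·c) + f = 18²/(16 × 0.006) + 18 = 324/0.096 + 18 ≈ 3393.0 mm ≈ 3.393 m.
Near limit Dn = s·(H − f)/(H + s − 2f) = 420 × (3393.0 − 18) / (3393.0 + 420 − 2 × 18) = 420 × 3375.0 / 3777.0 ≈ 375.30 mm.

375 mm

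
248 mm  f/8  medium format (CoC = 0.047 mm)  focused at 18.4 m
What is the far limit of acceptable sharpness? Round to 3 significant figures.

20.7 m

Hyperfocal distance H = f²/(N·c) + f = 248²/(8 × 0.047) + 248 = 61504/0.376 + 248 ≈ 163822.5 mm ≈ 163.8 m.
Far limit Df = s·(H − f)/(H − s) = 18400 × (163822.5 − 248) / (163822.5 − 18400) = 18400 × 163574.5 / 145422.5 ≈ 20697 mm ≈ 20.7 m.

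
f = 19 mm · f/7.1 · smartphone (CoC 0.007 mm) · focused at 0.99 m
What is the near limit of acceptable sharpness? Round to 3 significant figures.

Hyperfocal distance H = f²/(N·c) + f = 19²/(7.1 × 0.007) + 19 = 361/0.0497 + 19 ≈ 7282.6 mm ≈ 7.283 m.
Near limit Dn = s·(H − f)/(H + s − 2f) = 990 × (7282.6 − 19) / (7282.6 + 990 − 2 × 19) = 990 × 7263.6 / 8234.6 ≈ 873.26 mm ≈ 0.873 m.

0.873 m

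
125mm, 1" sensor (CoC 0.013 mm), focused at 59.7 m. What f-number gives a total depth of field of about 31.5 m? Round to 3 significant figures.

f/5

Write h = H − f = f²/(N·c). The thin-lens limits are Dn = s·h/(h + (s−f)) and Df = s·h/(h − (s−f)), so DoF = Df − Dn = 2·s·(s−f)·h / (h² − (s−f)²).
That is a quadratic in h: DoF·h² − 2·s·(s−f)·h − DoF·(s−f)² = 0 ⇒ h = (s−f)·(s + √(s² + DoF²)) / DoF = 59575 × (59700 + √(59700² + 31500²)) / 31500 = 59575 × (59700 + 67500.7) / 31500 ≈ 240571 mm.
Then N = f²/(c·h) = 125² / (0.013 × 240571) = 15625 / 3127.4 ≈ 5.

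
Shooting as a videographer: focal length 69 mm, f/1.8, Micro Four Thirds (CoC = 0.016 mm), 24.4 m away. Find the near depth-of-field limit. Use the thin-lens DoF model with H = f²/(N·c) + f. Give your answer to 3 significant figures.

Hyperfocal distance H = f²/(N·c) + f = 69²/(1.8 × 0.016) + 69 = 4761/0.0288 + 69 ≈ 165381.5 mm ≈ 165.4 m.
Near limit Dn = s·(H − f)/(H + s − 2f) = 24400 × (165381.5 − 69) / (165381.5 + 24400 − 2 × 69) = 24400 × 165312.5 / 189643.5 ≈ 21270 mm ≈ 21.3 m.

21.3 m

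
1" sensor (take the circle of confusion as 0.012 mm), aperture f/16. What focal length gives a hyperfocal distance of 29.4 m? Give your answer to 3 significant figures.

75.0 mm

From H = f²/(N·c) + f, with f ≪ H: f ≈ √(H·N·c) = √(29400 × 16 × 0.012) = √5644.8 ≈ 75.13 mm.
Exact: f² + N·c·f − N·c·H = 0 ⇒ f = (−N·c + √((N·c)² + 4·N·c·H))/2 = (−0.192 + √22579)/2 ≈ 75.036 mm ≈ 75.0 mm.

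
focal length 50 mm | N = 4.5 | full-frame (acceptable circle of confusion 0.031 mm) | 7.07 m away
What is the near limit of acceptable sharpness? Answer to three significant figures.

Hyperfocal distance H = f²/(N·c) + f = 50²/(4.5 × 0.031) + 50 = 2500/0.1395 + 50 ≈ 17971.1 mm ≈ 17.97 m.
Near limit Dn = s·(H − f)/(H + s − 2f) = 7070 × (17971.1 − 50) / (17971.1 + 7070 − 2 × 50) = 7070 × 17921.1 / 24941.1 ≈ 5080.1 mm ≈ 5.08 m.

5.08 m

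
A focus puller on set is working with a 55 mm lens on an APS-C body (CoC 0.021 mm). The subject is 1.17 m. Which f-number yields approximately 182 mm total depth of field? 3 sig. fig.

f/9.99

Write h = H − f = f²/(N·c). The thin-lens limits are Dn = s·h/(h + (s−f)) and Df = s·h/(h − (s−f)), so DoF = Df − Dn = 2·s·(s−f)·h / (h² − (s−f)²).
That is a quadratic in h: DoF·h² − 2·s·(s−f)·h − DoF·(s−f)² = 0 ⇒ h = (s−f)·(s + √(s² + DoF²)) / DoF = 1115 × (1170 + √(1170² + 182²)) / 182 = 1115 × (1170 + 1184.07) / 182 ≈ 14422 mm.
Then N = f²/(c·h) = 55² / (0.021 × 14422) = 3025 / 302.86 ≈ 9.99.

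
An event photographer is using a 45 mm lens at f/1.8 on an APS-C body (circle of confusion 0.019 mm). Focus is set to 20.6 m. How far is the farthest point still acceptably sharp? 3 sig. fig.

31.6 m

Hyperfocal distance H = f²/(N·c) + f = 45²/(1.8 × 0.019) + 45 = 2025/0.0342 + 45 ≈ 59255.5 mm ≈ 59.26 m.
Far limit Df = s·(H − f)/(H − s) = 20600 × (59255.5 − 45) / (59255.5 − 20600) = 20600 × 59210.5 / 38655.5 ≈ 31554 mm ≈ 31.6 m.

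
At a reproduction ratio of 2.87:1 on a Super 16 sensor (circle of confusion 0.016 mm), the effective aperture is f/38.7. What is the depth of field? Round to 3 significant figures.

At magnification m, DoF ≈ 2·N_eff·c/m² = 2 × 38.7 × 0.016 / 2.87² = 1.238 / 8.237 ≈ 0.15 mm.

0.150 mm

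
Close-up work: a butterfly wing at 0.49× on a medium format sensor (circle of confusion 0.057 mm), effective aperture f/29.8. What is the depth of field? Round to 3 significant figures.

At magnification m, DoF ≈ 2·N_eff·c/m² = 2 × 29.8 × 0.057 / 0.49² = 3.397 / 0.2401 ≈ 14.1 mm.

14.1 mm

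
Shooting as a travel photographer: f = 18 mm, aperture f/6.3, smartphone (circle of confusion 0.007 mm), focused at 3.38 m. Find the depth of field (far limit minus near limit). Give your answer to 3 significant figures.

3.91 m

Hyperfocal distance H = f²/(N·c) + f = 18²/(6.3 × 0.007) + 18 = 324/0.0441 + 18 ≈ 7364.9 mm ≈ 7.365 m.
Near limit Dn = s·(H − f)/(H + s − 2f) = 3380 × (7364.9 − 18) / (7364.9 + 3380 − 2 × 18) = 3380 × 7346.9 / 10708.9 ≈ 2318.9 mm.
Far limit Df = s·(H − f)/(H − s) = 3380 × (7364.9 − 18) / (7364.9 − 3380) = 3380 × 7346.9 / 3984.9 ≈ 6231.6 mm.
Depth of field = Df − Dn = 6231.6 − 2318.9 ≈ 3912.7 mm ≈ 3.91 m.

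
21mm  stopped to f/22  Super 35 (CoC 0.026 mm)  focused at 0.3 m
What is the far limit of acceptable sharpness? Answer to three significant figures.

Hyperfocal distance H = f²/(N·c) + f = 21²/(22 × 0.026) + 21 = 441/0.572 + 21 ≈ 792.0 mm ≈ 0.792 m.
Far limit Df = s·(H − f)/(H − s) = 300 × (792.0 − 21) / (792.0 − 300) = 300 × 771.0 / 492.0 ≈ 470.13 mm.

470 mm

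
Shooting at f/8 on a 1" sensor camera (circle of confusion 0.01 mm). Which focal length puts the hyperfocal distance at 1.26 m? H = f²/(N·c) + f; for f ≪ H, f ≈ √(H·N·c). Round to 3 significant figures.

10.0 mm

From H = f²/(N·c) + f, with f ≪ H: f ≈ √(H·N·c) = √(1260 × 8 × 0.01) = √100.80 ≈ 10.04 mm.
The +f correction barely moves this — solving exactly, f² + N·c·f − N·c·H = 0 ⇒ f = (−N·c + √((N·c)² + 4·N·c·H))/2 = (−0.08 + √403.21)/2 ≈ 10.000 mm, so f ≈ 10.0 mm.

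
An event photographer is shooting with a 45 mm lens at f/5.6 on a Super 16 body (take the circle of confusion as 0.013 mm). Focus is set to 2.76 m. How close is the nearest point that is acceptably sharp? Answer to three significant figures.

Hyperfocal distance H = f²/(N·c) + f = 45²/(5.6 × 0.013) + 45 = 2025/0.0728 + 45 ≈ 27860.9 mm ≈ 27.86 m.
Near limit Dn = s·(H − f)/(H + s − 2f) = 2760 × (27860.9 − 45) / (27860.9 + 2760 − 2 × 45) = 2760 × 27815.9 / 30530.9 ≈ 2514.6 mm ≈ 2.51 m.

2.51 m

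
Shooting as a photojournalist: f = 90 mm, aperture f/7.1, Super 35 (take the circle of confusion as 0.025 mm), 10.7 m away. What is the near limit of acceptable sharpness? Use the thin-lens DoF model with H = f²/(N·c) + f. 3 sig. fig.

8.68 m

Hyperfocal distance H = f²/(N·c) + f = 90²/(7.1 × 0.025) + 90 = 8100/0.1775 + 90 ≈ 45723.8 mm ≈ 45.72 m.
Near limit Dn = s·(H − f)/(H + s − 2f) = 10700 × (45723.8 − 90) / (45723.8 + 10700 − 2 × 90) = 10700 × 45633.8 / 56243.8 ≈ 8681.5 mm ≈ 8.68 m.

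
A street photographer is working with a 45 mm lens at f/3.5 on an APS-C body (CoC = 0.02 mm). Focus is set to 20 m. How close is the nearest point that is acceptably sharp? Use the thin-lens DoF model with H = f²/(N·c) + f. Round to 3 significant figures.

Hyperfocal distance H = f²/(N·c) + f = 45²/(3.5 × 0.02) + 45 = 2025/0.07 + 45 ≈ 28973.6 mm ≈ 28.97 m.
Near limit Dn = s·(H − f)/(H + s − 2f) = 20000 × (28973.6 − 45) / (28973.6 + 20000 − 2 × 45) = 20000 × 28928.6 / 48883.6 ≈ 11836 mm ≈ 11.8 m.

11.8 m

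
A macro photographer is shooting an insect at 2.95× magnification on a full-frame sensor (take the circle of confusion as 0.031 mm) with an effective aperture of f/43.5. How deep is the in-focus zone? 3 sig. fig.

At magnification m, DoF ≈ 2·N_eff·c/m² = 2 × 43.5 × 0.031 / 2.95² = 2.697 / 8.703 ≈ 0.31 mm.

0.310 mm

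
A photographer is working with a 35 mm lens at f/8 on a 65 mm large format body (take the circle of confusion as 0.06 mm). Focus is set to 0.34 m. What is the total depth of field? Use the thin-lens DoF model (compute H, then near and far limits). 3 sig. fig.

Hyperfocal distance H = f²/(N·c) + f = 35²/(8 × 0.06) + 35 = 1225/0.48 + 35 ≈ 2587.1 mm ≈ 2.587 m.
Near limit Dn = s·(H − f)/(H + s − 2f) = 340 × (2587.1 − 35) / (2587.1 + 340 − 2 × 35) = 340 × 2552.1 / 2857.1 ≈ 303.704 mm.
Far limit Df = s·(H − f)/(H − s) = 340 × (2587.1 − 35) / (2587.1 − 340) = 340 × 2552.1 / 2247.1 ≈ 386.149 mm.
Depth of field = Df − Dn = 386.149 − 303.704 ≈ 82.445 mm.

82.4 mm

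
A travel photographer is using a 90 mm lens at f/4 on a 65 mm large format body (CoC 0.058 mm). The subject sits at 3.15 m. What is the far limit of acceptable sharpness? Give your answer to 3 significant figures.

3.45 m

Hyperfocal distance H = f²/(N·c) + f = 90²/(4 × 0.058) + 90 = 8100/0.232 + 90 ≈ 35003.8 mm ≈ 35.00 m.
Far limit Df = s·(H − f)/(H − s) = 3150 × (35003.8 − 90) / (35003.8 − 3150) = 3150 × 34913.8 / 31853.8 ≈ 3452.6 mm ≈ 3.45 m.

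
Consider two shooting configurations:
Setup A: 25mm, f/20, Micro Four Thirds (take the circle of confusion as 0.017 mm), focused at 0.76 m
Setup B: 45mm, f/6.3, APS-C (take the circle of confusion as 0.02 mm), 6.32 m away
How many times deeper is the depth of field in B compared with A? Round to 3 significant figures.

8.05

Setup A: H = 25²/(20×0.017) + 25 ≈ 1863.2 mm; DoF = Df − Dn = 1266.33 − 542.92 ≈ 723.41 mm.
Setup B: H = 45²/(6.3×0.02) + 45 ≈ 16116.4 mm; DoF = Df − Dn = 10368.2 − 4545.3 ≈ 5822.9 mm.
Ratio = 5822.9 / 723.41 ≈ 8.05.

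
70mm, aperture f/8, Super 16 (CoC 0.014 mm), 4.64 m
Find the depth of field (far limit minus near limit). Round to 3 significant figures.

Hyperfocal distance H = f²/(N·c) + f = 70²/(8 × 0.014) + 70 = 4900/0.112 + 70 ≈ 43820.0 mm ≈ 43.82 m.
Near limit Dn = s·(H − f)/(H + s − 2f) = 4640 × (43820.0 − 70) / (43820.0 + 4640 − 2 × 70) = 4640 × 43750.0 / 48320.0 ≈ 4201.16 mm.
Far limit Df = s·(H − f)/(H − s) = 4640 × (43820.0 − 70) / (43820.0 − 4640) = 4640 × 43750.0 / 39180.0 ≈ 5181.21 mm.
Depth of field = Df − Dn = 5181.21 − 4201.16 ≈ 980.05 mm ≈ 0.980 m.

0.980 m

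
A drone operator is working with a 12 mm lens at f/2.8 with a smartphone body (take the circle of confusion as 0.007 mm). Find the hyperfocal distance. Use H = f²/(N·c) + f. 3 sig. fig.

Hyperfocal distance H = f²/(N·c) + f = 12²/(2.8 × 0.007) + 12 = 144/0.0196 + 12 ≈ 7358.9 mm ≈ 7.36 m.

7.36 m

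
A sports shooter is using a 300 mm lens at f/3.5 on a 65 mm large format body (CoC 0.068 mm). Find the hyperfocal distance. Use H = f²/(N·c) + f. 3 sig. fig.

378 m

Hyperfocal distance H = f²/(N·c) + f = 300²/(3.5 × 0.068) + 300 = 90000/0.238 + 300 ≈ 378451.3 mm ≈ 378 m.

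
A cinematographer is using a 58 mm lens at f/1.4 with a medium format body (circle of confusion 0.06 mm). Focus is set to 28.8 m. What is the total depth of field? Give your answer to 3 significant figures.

Hyperfocal distance H = f²/(N·c) + f = 58²/(1.4 × 0.06) + 58 = 3364/0.084 + 58 ≈ 40105.6 mm ≈ 40.11 m.
Near limit Dn = s·(H − f)/(H + s − 2f) = 28800 × (40105.6 − 58) / (40105.6 + 28800 − 2 × 58) = 28800 × 40047.6 / 68789.6 ≈ 16767 mm.
Far limit Df = s·(H − f)/(H − s) = 28800 × (40105.6 − 58) / (40105.6 − 28800) = 28800 × 40047.6 / 11305.6 ≈ 102018 mm.
Depth of field = Df − Dn = 102018 − 16767 ≈ 85251 mm ≈ 85.3 m.

85.3 m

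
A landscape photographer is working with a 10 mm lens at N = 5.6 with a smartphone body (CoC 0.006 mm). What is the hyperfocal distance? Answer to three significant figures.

2.99 m

Hyperfocal distance H = f²/(N·c) + f = 10²/(5.6 × 0.006) + 10 = 100/0.0336 + 10 ≈ 2986.2 mm ≈ 2.99 m.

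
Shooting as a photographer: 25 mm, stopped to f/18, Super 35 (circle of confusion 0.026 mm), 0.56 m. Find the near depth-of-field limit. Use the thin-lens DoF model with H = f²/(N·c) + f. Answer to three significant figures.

400 mm

Hyperfocal distance H = f²/(N·c) + f = 25²/(18 × 0.026) + 25 = 625/0.468 + 25 ≈ 1360.5 mm ≈ 1.360 m.
Near limit Dn = s·(H − f)/(H + s − 2f) = 560 × (1360.5 − 25) / (1360.5 + 560 − 2 × 25) = 560 × 1335.5 / 1870.5 ≈ 399.83 mm.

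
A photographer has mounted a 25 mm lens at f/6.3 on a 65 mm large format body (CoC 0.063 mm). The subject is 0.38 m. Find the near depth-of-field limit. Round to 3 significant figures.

310 mm

Hyperfocal distance H = f²/(N·c) + f = 25²/(6.3 × 0.063) + 25 = 625/0.3969 + 25 ≈ 1599.7 mm ≈ 1.600 m.
Near limit Dn = s·(H − f)/(H + s − 2f) = 380 × (1599.7 − 25) / (1599.7 + 380 − 2 × 25) = 380 × 1574.7 / 1929.7 ≈ 310.09 mm.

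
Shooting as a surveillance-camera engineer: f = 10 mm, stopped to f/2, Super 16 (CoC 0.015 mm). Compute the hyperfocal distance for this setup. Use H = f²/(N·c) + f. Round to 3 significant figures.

3.34 m

Hyperfocal distance H = f²/(N·c) + f = 10²/(2 × 0.015) + 10 = 100/0.03 + 10 ≈ 3343.3 mm ≈ 3.34 m.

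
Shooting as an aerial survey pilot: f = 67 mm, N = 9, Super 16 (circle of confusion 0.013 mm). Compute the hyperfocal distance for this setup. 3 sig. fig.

Hyperfocal distance H = f²/(N·c) + f = 67²/(9 × 0.013) + 67 = 4489/0.117 + 67 ≈ 38434.5 mm ≈ 38.4 m.

38.4 m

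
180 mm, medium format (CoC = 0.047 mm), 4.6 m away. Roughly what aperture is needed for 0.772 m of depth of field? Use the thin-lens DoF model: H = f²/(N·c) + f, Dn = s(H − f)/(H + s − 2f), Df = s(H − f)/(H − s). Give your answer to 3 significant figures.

Write h = H − f = f²/(N·c). The thin-lens limits are Dn = s·h/(h + (s−f)) and Df = s·h/(h − (s−f)), so DoF = Df − Dn = 2·s·(s−f)·h / (h² − (s−f)²).
That is a quadratic in h: DoF·h² − 2·s·(s−f)·h − DoF·(s−f)² = 0 ⇒ h = (s−f)·(s + √(s² + DoF²)) / DoF = 4420 × (4600 + √(4600² + 772²)) / 772 = 4420 × (4600 + 4664.33) / 772 ≈ 53042 mm.
Then N = f²/(c·h) = 180² / (0.047 × 53042) = 32400 / 2493.0 ≈ 13.

f/13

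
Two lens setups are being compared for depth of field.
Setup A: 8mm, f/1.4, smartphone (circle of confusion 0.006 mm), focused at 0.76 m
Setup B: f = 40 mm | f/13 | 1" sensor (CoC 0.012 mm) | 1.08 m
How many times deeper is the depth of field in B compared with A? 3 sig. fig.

Setup A: H = 8²/(1.4×0.006) + 8 ≈ 7627.0 mm; DoF = Df − Dn = 843.23 − 691.73 ≈ 151.50 mm.
Setup B: H = 40²/(13×0.012) + 40 ≈ 10296.4 mm; DoF = Df − Dn = 1201.87 − 980.57 ≈ 221.30 mm.
Ratio = 221.30 / 151.50 ≈ 1.46.

1.46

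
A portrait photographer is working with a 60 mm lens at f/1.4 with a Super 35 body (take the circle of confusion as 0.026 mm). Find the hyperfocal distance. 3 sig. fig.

99.0 m

Hyperfocal distance H = f²/(N·c) + f = 60²/(1.4 × 0.026) + 60 = 3600/0.0364 + 60 ≈ 98961.1 mm ≈ 99.0 m.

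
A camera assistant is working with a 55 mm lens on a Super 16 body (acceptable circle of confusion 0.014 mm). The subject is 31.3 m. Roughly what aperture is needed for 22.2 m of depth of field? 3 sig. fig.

f/2.20

Write h = H − f = f²/(N·c). The thin-lens limits are Dn = s·h/(h + (s−f)) and Df = s·h/(h − (s−f)), so DoF = Df − Dn = 2·s·(s−f)·h / (h² − (s−f)²).
That is a quadratic in h: DoF·h² − 2·s·(s−f)·h − DoF·(s−f)² = 0 ⇒ h = (s−f)·(s + √(s² + DoF²)) / DoF = 31245 × (31300 + √(31300² + 22200²)) / 22200 = 31245 × (31300 + 38373.6) / 22200 ≈ 98061 mm.
Then N = f²/(c·h) = 55² / (0.014 × 98061) = 3025 / 1372.9 ≈ 2.20.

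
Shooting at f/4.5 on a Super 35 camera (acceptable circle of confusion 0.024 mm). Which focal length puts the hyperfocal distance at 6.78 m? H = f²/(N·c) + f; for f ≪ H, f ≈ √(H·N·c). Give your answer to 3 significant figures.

27.0 mm

From H = f²/(N·c) + f, with f ≪ H: f ≈ √(H·N·c) = √(6780 × 4.5 × 0.024) = √732.24 ≈ 27.06 mm.
Exact: f² + N·c·f − N·c·H = 0 ⇒ f = (−N·c + √((N·c)² + 4·N·c·H))/2 = (−0.108 + √2929.0)/2 ≈ 27.006 mm ≈ 27.0 mm.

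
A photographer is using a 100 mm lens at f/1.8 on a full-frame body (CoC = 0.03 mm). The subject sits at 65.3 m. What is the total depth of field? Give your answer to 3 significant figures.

52.5 m

Hyperfocal distance H = f²/(N·c) + f = 100²/(1.8 × 0.03) + 100 = 10000/0.054 + 100 ≈ 185285.2 mm ≈ 185.3 m.
Near limit Dn = s·(H − f)/(H + s − 2f) = 65300 × (185285.2 − 100) / (185285.2 + 65300 − 2 × 100) = 65300 × 185185.2 / 250385.2 ≈ 48296 mm.
Far limit Df = s·(H − f)/(H − s) = 65300 × (185285.2 − 100) / (185285.2 − 65300) = 65300 × 185185.2 / 119985.2 ≈ 100784 mm.
Depth of field = Df − Dn = 100784 − 48296 ≈ 52488 mm ≈ 52.5 m.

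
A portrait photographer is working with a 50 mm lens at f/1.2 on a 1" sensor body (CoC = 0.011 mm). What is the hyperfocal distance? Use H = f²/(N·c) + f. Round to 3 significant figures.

Hyperfocal distance H = f²/(N·c) + f = 50²/(1.2 × 0.011) + 50 = 2500/0.0132 + 50 ≈ 189443.9 mm ≈ 189 m.

189 m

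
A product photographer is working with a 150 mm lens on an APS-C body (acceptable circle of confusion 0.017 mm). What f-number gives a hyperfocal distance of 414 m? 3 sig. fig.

Rearrange H = f²/(N·c) + f for N: N = f² / ((H − f)·c).
N = 150² / ((414000 − 150) × 0.017) = 22500 / 7035 ≈ 3.20.

f/3.20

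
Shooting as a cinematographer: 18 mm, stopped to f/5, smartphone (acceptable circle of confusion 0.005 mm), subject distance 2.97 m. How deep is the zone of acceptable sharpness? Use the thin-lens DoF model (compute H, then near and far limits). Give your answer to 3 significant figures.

Hyperfocal distance H = f²/(N·c) + f = 18²/(5 × 0.005) + 18 = 324/0.025 + 18 ≈ 12978.0 mm ≈ 12.98 m.
Near limit Dn = s·(H − f)/(H + s − 2f) = 2970 × (12978.0 − 18) / (12978.0 + 2970 − 2 × 18) = 2970 × 12960.0 / 15912.0 ≈ 2419.0 mm.
Far limit Df = s·(H − f)/(H − s) = 2970 × (12978.0 − 18) / (12978.0 − 2970) = 2970 × 12960.0 / 10008.0 ≈ 3846.0 mm.
Depth of field = Df − Dn = 3846.0 − 2419.0 ≈ 1427.0 mm ≈ 1.43 m.

1.43 m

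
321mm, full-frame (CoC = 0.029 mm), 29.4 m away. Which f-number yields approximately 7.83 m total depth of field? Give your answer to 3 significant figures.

f/16

Write h = H − f = f²/(N·c). The thin-lens limits are Dn = s·h/(h + (s−f)) and Df = s·h/(h − (s−f)), so DoF = Df − Dn = 2·s·(s−f)·h / (h² − (s−f)²).
That is a quadratic in h: DoF·h² − 2·s·(s−f)·h − DoF·(s−f)² = 0 ⇒ h = (s−f)·(s + √(s² + DoF²)) / DoF = 29079 × (29400 + √(29400² + 7830²)) / 7830 = 29079 × (29400 + 30424.8) / 7830 ≈ 222177 mm.
Then N = f²/(c·h) = 321² / (0.029 × 222177) = 103041 / 6443.1 ≈ 16.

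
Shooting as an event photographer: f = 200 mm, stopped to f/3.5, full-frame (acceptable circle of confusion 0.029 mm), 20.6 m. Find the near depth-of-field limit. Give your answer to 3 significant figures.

19.6 m

Hyperfocal distance H = f²/(N·c) + f = 200²/(3.5 × 0.029) + 200 = 40000/0.1015 + 200 ≈ 394288.7 mm ≈ 394.3 m.
Near limit Dn = s·(H − f)/(H + s − 2f) = 20600 × (394288.7 − 200) / (394288.7 + 20600 − 2 × 200) = 20600 × 394088.7 / 414488.7 ≈ 19586 mm ≈ 19.6 m.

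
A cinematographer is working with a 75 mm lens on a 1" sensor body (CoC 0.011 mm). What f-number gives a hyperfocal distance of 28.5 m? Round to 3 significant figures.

f/18

Rearrange H = f²/(N·c) + f for N: N = f² / ((H − f)·c).
N = 75² / ((28500 − 75) × 0.011) = 5625 / 312.7 ≈ 18.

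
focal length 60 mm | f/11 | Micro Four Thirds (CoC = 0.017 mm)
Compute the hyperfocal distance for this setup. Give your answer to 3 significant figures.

19.3 m

Hyperfocal distance H = f²/(N·c) + f = 60²/(11 × 0.017) + 60 = 3600/0.187 + 60 ≈ 19311.3 mm ≈ 19.3 m.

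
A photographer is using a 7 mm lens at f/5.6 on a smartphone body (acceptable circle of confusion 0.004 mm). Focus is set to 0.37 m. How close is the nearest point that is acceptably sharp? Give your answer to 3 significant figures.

317 mm

Hyperfocal distance H = f²/(N·c) + f = 7²/(5.6 × 0.004) + 7 = 49/0.0224 + 7 ≈ 2194.5 mm ≈ 2.195 m.
Near limit Dn = s·(H − f)/(H + s − 2f) = 370 × (2194.5 − 7) / (2194.5 + 370 − 2 × 7) = 370 × 2187.5 / 2550.5 ≈ 317.34 mm.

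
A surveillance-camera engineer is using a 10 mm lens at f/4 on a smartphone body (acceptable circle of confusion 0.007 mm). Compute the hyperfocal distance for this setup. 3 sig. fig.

3.58 m

Hyperfocal distance H = f²/(N·c) + f = 10²/(4 × 0.007) + 10 = 100/0.028 + 10 ≈ 3581.4 mm ≈ 3.58 m.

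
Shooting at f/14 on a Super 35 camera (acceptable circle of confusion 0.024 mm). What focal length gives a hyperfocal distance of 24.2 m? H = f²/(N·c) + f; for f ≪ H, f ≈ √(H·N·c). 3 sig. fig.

90.0 mm

From H = f²/(N·c) + f, with f ≪ H: f ≈ √(H·N·c) = √(24200 × 14 × 0.024) = √8131.2 ≈ 90.17 mm.
Exact: f² + N·c·f − N·c·H = 0 ⇒ f = (−N·c + √((N·c)² + 4·N·c·H))/2 = (−0.336 + √32525)/2 ≈ 90.005 mm ≈ 90.0 mm.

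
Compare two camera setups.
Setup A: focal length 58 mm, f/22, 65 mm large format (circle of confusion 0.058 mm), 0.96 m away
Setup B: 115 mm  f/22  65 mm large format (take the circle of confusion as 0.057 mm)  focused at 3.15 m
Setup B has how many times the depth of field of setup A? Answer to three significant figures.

2.66

Setup A: H = 58²/(22×0.058) + 58 ≈ 2694.4 mm; DoF = Df − Dn = 1459.27 − 715.28 ≈ 743.99 mm.
Setup B: H = 115²/(22×0.057) + 115 ≈ 10661.3 mm; DoF = Df − Dn = 4422.8 − 2446.1 ≈ 1976.7 mm.
Ratio = 1976.7 / 743.99 ≈ 2.66.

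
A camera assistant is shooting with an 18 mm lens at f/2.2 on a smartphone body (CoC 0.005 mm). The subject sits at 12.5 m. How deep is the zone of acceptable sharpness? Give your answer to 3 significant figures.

12.9 m

Hyperfocal distance H = f²/(N·c) + f = 18²/(2.2 × 0.005) + 18 = 324/0.011 + 18 ≈ 29472.5 mm ≈ 29.47 m.
Near limit Dn = s·(H − f)/(H + s − 2f) = 12500 × (29472.5 − 18) / (29472.5 + 12500 − 2 × 18) = 12500 × 29454.5 / 41936.5 ≈ 8779 mm.
Far limit Df = s·(H − f)/(H − s) = 12500 × (29472.5 − 18) / (29472.5 − 12500) = 12500 × 29454.5 / 16972.5 ≈ 21693 mm.
Depth of field = Df − Dn = 21693 − 8779 ≈ 12914 mm ≈ 12.9 m.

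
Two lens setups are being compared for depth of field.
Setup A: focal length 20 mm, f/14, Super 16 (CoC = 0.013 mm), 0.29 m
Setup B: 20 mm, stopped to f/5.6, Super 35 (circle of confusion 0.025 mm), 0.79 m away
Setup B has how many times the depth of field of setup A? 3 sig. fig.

6.35

Setup A: H = 20²/(14×0.013) + 20 ≈ 2217.8 mm; DoF = Df − Dn = 330.616 − 258.271 ≈ 72.345 mm.
Setup B: H = 20²/(5.6×0.025) + 20 ≈ 2877.1 mm; DoF = Df − Dn = 1081.45 − 622.29 ≈ 459.16 mm.
Ratio = 459.16 / 72.345 ≈ 6.35.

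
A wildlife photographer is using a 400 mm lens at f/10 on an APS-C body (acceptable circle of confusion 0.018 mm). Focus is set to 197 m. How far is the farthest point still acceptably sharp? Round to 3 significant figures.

Hyperfocal distance H = f²/(N·c) + f = 400²/(10 × 0.018) + 400 = 160000/0.18 + 400 ≈ 889288.9 mm ≈ 889.3 m.
Far limit Df = s·(H − f)/(H − s) = 197000 × (889288.9 − 400) / (889288.9 − 197000) = 197000 × 888888.9 / 692288.9 ≈ 252945 mm ≈ 253 m.

253 m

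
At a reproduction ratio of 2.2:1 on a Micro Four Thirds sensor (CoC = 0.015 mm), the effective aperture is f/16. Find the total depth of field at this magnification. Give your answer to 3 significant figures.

0.0992 mm

At magnification m, DoF ≈ 2·N_eff·c/m² = 2 × 16 × 0.015 / 2.2² = 0.48 / 4.84 ≈ 0.0992 mm.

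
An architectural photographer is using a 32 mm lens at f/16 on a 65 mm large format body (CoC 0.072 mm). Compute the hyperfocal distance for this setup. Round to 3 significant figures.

Hyperfocal distance H = f²/(N·c) + f = 32²/(16 × 0.072) + 32 = 1024/1.152 + 32 ≈ 920.9 mm ≈ 0.921 m.

0.921 m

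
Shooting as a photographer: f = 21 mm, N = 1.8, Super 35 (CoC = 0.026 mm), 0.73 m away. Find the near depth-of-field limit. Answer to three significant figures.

0.679 m

Hyperfocal distance H = f²/(N·c) + f = 21²/(1.8 × 0.026) + 21 = 441/0.0468 + 21 ≈ 9444.1 mm ≈ 9.444 m.
Near limit Dn = s·(H − f)/(H + s − 2f) = 730 × (9444.1 − 21) / (9444.1 + 730 − 2 × 21) = 730 × 9423.1 / 10132.1 ≈ 678.92 mm ≈ 0.679 m.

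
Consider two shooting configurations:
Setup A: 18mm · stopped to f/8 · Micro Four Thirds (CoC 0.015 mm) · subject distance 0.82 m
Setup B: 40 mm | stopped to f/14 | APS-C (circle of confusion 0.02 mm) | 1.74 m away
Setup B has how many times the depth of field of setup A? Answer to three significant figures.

Setup A: H = 18²/(8×0.015) + 18 ≈ 2718.0 mm; DoF = Df − Dn = 1166.49 − 632.21 ≈ 534.28 mm.
Setup B: H = 40²/(14×0.02) + 40 ≈ 5754.3 mm; DoF = Df − Dn = 2476.9 − 1341.0 ≈ 1135.9 mm.
Ratio = 1135.9 / 534.28 ≈ 2.13.

2.13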